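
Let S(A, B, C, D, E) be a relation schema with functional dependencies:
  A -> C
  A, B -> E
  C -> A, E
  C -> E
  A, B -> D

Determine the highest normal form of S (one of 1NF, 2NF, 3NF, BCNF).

1NF

Candidate keys: {A, B}, {B, C}. Prime attributes: {A, B, C}.
For A -> C we have {A}⁺ = {A, C, E}; {A} is not a superkey, so BCNF fails.
C -> A, E determines the non-prime attribute {E} from a non-superkey — 3NF is violated.
The proper key subset {A} of {A, B} determines non-prime {E}, so the relation is not even in 2NF.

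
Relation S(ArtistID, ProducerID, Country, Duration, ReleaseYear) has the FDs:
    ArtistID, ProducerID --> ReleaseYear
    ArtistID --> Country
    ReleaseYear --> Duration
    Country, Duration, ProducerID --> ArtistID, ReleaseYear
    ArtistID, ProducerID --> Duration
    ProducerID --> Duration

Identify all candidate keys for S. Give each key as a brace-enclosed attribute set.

{ProducerID} never appears on the right of any FD, so every key must include it.
Closure of {ArtistID, ProducerID} is {ArtistID, Country, Duration, ProducerID, ReleaseYear}, the whole schema; {ArtistID, ProducerID} is a candidate key.
Closure of {Country, ProducerID} is {ArtistID, Country, Duration, ProducerID, ReleaseYear}, the whole schema; {Country, ProducerID} is a candidate key.
Any other superkey properly contains one of these, so there are no further candidate keys.

{ArtistID, ProducerID}, {Country, ProducerID}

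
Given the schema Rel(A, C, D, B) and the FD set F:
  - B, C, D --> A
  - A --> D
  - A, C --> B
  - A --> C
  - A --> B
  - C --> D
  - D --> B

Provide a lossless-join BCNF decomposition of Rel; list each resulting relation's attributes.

Candidate keys of the original relation: {A}, {C}.
{A, B, C, D}: {D} determines {B, D} here but is not a superkey — split on D --> B, giving {B, D} and {A, C, D}.
{B, D} has no BCNF violation.
{A, C, D} has no BCNF violation.

{A, C, D}; {B, D}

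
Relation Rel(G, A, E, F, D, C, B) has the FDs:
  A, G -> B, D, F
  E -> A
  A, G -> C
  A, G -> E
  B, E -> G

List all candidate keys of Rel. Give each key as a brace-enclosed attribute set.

{A, G}, {B, E}, {E, G}

Closure of {A, G} is {A, B, C, D, E, F, G}, the whole schema; {A, G} is a candidate key.
Closure of {B, E} is {A, B, C, D, E, F, G}, the whole schema; {B, E} is a candidate key.
Closure of {E, G} is {A, B, C, D, E, F, G}, the whole schema; {E, G} is a candidate key.
Any other superkey properly contains one of these, so there are no further candidate keys.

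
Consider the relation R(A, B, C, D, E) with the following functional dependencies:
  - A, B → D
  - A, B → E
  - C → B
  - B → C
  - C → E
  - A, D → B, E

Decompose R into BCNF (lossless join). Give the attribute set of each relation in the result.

Candidate keys of the original relation: {A, B}, {A, C}, {A, D}.
In {A, B, C, D, E}, {C} is not a superkey ({C}⁺ restricted to this set is {B, C, E}), so split on C → B, E into {B, C, E} and {A, C, D}.
{B, C, E} is in BCNF.
{A, C, D} is in BCNF.

{A, C, D}; {B, C, E}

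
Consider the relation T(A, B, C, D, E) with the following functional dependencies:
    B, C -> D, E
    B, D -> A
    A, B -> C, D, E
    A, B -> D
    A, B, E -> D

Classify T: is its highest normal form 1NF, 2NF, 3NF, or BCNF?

Candidate keys: {A, B}, {B, C}, {B, D}. Prime attributes: {A, B, C, D}.
Each dependency's left side is a superkey — BCNF holds.

BCNF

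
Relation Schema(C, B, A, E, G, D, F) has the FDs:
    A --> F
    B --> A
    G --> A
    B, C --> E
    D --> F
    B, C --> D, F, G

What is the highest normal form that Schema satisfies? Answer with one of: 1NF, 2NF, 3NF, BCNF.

Candidate key: {B, C}. Prime attributes: {B, C}.
A --> F: {A}⁺ = {A, F}, which is not all of the attributes, so the left side is not a superkey — BCNF is violated.
Because {F} is non-prime and the left side of A --> F is not a superkey, the relation is not in 3NF.
Since {B} ⊂ {B, C} and {B}⁺ ⊇ {A, F} with {A, F} non-prime, there is a partial dependency; 2NF fails.

1NF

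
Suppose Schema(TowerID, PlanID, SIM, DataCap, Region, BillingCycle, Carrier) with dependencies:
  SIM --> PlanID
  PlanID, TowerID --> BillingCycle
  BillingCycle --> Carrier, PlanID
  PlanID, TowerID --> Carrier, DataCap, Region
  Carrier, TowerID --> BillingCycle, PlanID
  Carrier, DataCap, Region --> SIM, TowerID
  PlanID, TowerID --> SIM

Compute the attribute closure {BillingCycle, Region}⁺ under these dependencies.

Start with {BillingCycle, Region}.
BillingCycle --> Carrier, PlanID applies; add {Carrier, PlanID} → now {BillingCycle, Carrier, PlanID, Region}.
No further FD applies.

{BillingCycle, Carrier, PlanID, Region}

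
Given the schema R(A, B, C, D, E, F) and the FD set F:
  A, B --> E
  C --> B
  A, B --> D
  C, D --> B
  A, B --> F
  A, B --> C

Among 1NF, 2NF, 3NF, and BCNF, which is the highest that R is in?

3NF

Candidate keys: {A, B}, {A, C}. Prime attributes: {A, B, C}.
C --> B: {C}⁺ = {B, C}, which is not all of the attributes, so the left side is not a superkey — BCNF is violated.
But every attribute on its right side ({B}) is prime, and the same holds for every other non-superkey FD, so 3NF still holds.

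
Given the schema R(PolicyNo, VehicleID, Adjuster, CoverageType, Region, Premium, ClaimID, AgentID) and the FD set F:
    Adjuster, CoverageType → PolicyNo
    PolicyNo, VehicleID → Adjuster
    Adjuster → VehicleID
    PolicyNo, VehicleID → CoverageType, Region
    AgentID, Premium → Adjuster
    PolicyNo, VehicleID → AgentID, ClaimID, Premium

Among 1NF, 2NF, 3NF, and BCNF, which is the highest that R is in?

Candidate keys: {Adjuster, CoverageType}, {Adjuster, PolicyNo}, {AgentID, CoverageType, Premium}, {AgentID, PolicyNo, Premium}, {PolicyNo, VehicleID}. Prime attributes: {Adjuster, AgentID, CoverageType, PolicyNo, Premium, VehicleID}.
Adjuster → VehicleID: {Adjuster}⁺ = {Adjuster, VehicleID}, which is not all of the attributes, so the left side is not a superkey — BCNF is violated.
Since {VehicleID} ⊆ prime attributes and every other non-superkey FD also has a prime right side, the schema is in 3NF.

3NF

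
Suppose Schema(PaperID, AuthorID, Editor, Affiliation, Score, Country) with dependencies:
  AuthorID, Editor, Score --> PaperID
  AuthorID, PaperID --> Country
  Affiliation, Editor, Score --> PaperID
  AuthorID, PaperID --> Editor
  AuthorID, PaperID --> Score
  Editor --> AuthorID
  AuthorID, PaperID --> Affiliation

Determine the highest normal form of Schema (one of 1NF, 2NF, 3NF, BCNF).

3NF

Candidate keys: {AuthorID, PaperID}, {Editor, PaperID}, {Editor, Score}. Prime attributes: {AuthorID, Editor, PaperID, Score}.
Editor --> AuthorID: {Editor}⁺ = {AuthorID, Editor}, which is not all of the attributes, so the left side is not a superkey — BCNF is violated.
Since {AuthorID} ⊆ prime attributes and every other non-superkey FD also has a prime right side, the schema is in 3NF.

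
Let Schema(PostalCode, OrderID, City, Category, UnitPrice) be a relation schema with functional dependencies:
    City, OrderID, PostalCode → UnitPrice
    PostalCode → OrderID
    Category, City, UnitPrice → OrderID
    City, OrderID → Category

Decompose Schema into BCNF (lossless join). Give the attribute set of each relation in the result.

Candidate key of the original relation: {City, PostalCode}.
In {Category, City, OrderID, PostalCode, UnitPrice}, {PostalCode} is not a superkey ({PostalCode}⁺ restricted to this set is {OrderID, PostalCode}), so split on PostalCode → OrderID into {OrderID, PostalCode} and {Category, City, PostalCode, UnitPrice}.
{OrderID, PostalCode} is in BCNF.
{Category, City, PostalCode, UnitPrice} is in BCNF.

{Category, City, PostalCode, UnitPrice}; {OrderID, PostalCode}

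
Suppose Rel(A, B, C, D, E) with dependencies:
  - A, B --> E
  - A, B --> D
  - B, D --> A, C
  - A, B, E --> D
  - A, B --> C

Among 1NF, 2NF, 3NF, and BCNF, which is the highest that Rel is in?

Candidate keys: {A, B}, {B, D}. Prime attributes: {A, B, D}.
Each dependency's left side is a superkey — BCNF holds.

BCNF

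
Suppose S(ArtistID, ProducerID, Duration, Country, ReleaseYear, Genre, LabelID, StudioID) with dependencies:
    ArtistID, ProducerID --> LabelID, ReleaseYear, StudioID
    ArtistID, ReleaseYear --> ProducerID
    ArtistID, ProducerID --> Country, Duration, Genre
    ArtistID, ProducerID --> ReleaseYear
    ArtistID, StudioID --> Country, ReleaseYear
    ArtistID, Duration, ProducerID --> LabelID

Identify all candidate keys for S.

No FD produces {ArtistID}, so it must be in every candidate key.
{ArtistID, ProducerID} is a candidate key since {ArtistID, ProducerID}⁺ = {ArtistID, Country, Duration, Genre, LabelID, ProducerID, ReleaseYear, StudioID} covers every attribute.
{ArtistID, ReleaseYear} is a candidate key since {ArtistID, ReleaseYear}⁺ = {ArtistID, Country, Duration, Genre, LabelID, ProducerID, ReleaseYear, StudioID} covers every attribute.
{ArtistID, StudioID} is a candidate key since {ArtistID, StudioID}⁺ = {ArtistID, Country, Duration, Genre, LabelID, ProducerID, ReleaseYear, StudioID} covers every attribute.
No proper subset of any of these is a key, and no other minimal superkey exists.

{ArtistID, ProducerID}, {ArtistID, ReleaseYear}, {ArtistID, StudioID}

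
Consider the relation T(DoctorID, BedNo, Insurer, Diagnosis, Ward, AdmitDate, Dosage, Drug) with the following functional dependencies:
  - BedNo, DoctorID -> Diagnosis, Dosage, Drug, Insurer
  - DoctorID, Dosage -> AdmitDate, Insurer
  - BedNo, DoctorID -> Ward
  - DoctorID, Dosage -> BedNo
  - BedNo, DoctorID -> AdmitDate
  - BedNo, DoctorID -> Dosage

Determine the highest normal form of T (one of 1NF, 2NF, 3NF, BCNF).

BCNF

Candidate keys: {BedNo, DoctorID}, {DoctorID, Dosage}. Prime attributes: {BedNo, DoctorID, Dosage}.
Each dependency's left side is a superkey — BCNF holds.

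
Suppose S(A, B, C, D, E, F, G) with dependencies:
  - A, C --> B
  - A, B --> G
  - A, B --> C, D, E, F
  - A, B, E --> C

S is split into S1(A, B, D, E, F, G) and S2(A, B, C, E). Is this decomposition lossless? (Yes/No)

Yes

Common attributes: {A, B, E}; their closure is {A, B, C, D, E, F, G}.
This includes all of S1, so the common attributes are a superkey of S1 — the join is lossless.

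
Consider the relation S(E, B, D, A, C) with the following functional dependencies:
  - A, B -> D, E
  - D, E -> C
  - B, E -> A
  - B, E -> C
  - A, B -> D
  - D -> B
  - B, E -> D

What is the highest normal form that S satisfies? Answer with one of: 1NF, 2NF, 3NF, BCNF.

Candidate keys: {A, B}, {A, D}, {B, E}, {D, E}. Prime attributes: {A, B, D, E}.
D -> B breaks BCNF: {D}⁺ = {B, D}, so {D} is not a superkey.
Since {B} ⊆ prime attributes and every other non-superkey FD also has a prime right side, the schema is in 3NF.

3NF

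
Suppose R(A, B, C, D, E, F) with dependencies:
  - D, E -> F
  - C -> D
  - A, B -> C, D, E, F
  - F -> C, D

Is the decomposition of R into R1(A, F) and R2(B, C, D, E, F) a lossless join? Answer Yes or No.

No

The shared attributes are {F} and {F}⁺ = {C, D, F}.
Neither R1 nor R2 is contained in that closure, so the decomposition is lossy.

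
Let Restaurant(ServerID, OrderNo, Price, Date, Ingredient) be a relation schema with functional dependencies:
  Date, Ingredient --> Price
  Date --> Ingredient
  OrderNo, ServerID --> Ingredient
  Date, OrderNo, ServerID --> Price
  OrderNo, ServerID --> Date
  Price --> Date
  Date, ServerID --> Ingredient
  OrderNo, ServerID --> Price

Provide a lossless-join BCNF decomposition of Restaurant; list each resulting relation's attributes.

Candidate key of the original relation: {OrderNo, ServerID}.
In {Date, Ingredient, OrderNo, Price, ServerID}, {Date, Ingredient} is not a superkey ({Date, Ingredient}⁺ restricted to this set is {Date, Ingredient, Price}), so split on Date, Ingredient --> Price into {Date, Ingredient, Price} and {Date, Ingredient, OrderNo, ServerID}.
{Date, Ingredient, Price} has no BCNF violation.
In {Date, Ingredient, OrderNo, ServerID}, {Date} is not a superkey ({Date}⁺ restricted to this set is {Date, Ingredient}), so split on Date --> Ingredient into {Date, Ingredient} and {Date, OrderNo, ServerID}.
{Date, Ingredient} has no BCNF violation.
{Date, OrderNo, ServerID} has no BCNF violation.

{Date, Ingredient, Price}; {Date, OrderNo, ServerID}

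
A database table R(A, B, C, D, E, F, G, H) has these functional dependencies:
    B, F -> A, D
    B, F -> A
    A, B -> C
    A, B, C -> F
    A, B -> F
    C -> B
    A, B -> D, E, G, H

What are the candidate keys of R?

{A, B} is a candidate key since {A, B}⁺ = {A, B, C, D, E, F, G, H} covers every attribute.
{A, C} is a candidate key since {A, C}⁺ = {A, B, C, D, E, F, G, H} covers every attribute.
{B, F} is a candidate key since {B, F}⁺ = {A, B, C, D, E, F, G, H} covers every attribute.
{C, F} is a candidate key since {C, F}⁺ = {A, B, C, D, E, F, G, H} covers every attribute.
Any other superkey properly contains one of these, so there are no further candidate keys.

{A, B}, {A, C}, {B, F}, {C, F}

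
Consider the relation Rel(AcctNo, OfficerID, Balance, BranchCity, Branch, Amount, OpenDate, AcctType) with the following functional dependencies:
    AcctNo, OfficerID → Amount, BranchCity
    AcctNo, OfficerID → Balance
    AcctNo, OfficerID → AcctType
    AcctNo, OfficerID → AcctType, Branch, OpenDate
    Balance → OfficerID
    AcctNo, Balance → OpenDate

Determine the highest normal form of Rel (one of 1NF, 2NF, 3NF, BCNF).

3NF

Candidate keys: {AcctNo, Balance}, {AcctNo, OfficerID}. Prime attributes: {AcctNo, Balance, OfficerID}.
Balance → OfficerID: {Balance}⁺ = {Balance, OfficerID}, which is not all of the attributes, so the left side is not a superkey — BCNF is violated.
Since {OfficerID} ⊆ prime attributes and every other non-superkey FD also has a prime right side, the schema is in 3NF.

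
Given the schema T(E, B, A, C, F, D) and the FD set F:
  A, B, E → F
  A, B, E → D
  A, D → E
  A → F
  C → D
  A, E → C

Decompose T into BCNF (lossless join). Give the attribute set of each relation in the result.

{A, B, D}; {A, C, E}; {A, F}; {C, D}

Candidate keys of the original relation: {A, B, C}, {A, B, D}, {A, B, E}.
Within {A, B, C, D, E, F}: {A, D}⁺ ∩ {A, B, C, D, E, F} = {A, C, D, E, F}, not the whole set, so A, D → C, E, F violates BCNF; decompose into {A, C, D, E, F} and {A, B, D}.
Within {A, C, D, E, F}: {A}⁺ ∩ {A, C, D, E, F} = {A, F}, not the whole set, so A → F violates BCNF; decompose into {A, F} and {A, C, D, E}.
{A, F}: every determinant is a superkey — BCNF.
Within {A, C, D, E}: {C}⁺ ∩ {A, C, D, E} = {C, D}, not the whole set, so C → D violates BCNF; decompose into {C, D} and {A, C, E}.
{C, D}: every determinant is a superkey — BCNF.
{A, C, E}: every determinant is a superkey — BCNF.
{A, B, D}: every determinant is a superkey — BCNF.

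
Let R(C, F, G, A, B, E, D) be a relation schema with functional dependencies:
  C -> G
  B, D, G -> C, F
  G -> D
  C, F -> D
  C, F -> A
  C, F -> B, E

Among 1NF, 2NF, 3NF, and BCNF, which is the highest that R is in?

Candidate keys: {B, C}, {B, G}, {C, F}. Prime attributes: {B, C, F, G}.
For C -> G we have {C}⁺ = {C, D, G}; {C} is not a superkey, so BCNF fails.
Because {D} is non-prime and the left side of G -> D is not a superkey, the relation is not in 3NF.
Since {C} ⊂ {B, C} and {C}⁺ ⊇ {D} with {D} non-prime, there is a partial dependency; 2NF fails.

1NF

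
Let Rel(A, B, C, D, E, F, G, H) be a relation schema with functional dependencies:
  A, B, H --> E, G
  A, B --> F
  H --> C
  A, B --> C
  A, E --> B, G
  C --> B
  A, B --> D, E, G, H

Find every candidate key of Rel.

{A, B}, {A, C}, {A, E}, {A, H}

No FD produces {A}, so it must be in every candidate key.
{A, B} is a candidate key since {A, B}⁺ = {A, B, C, D, E, F, G, H} covers every attribute.
{A, C} is a candidate key since {A, C}⁺ = {A, B, C, D, E, F, G, H} covers every attribute.
{A, E} is a candidate key since {A, E}⁺ = {A, B, C, D, E, F, G, H} covers every attribute.
{A, H} is a candidate key since {A, H}⁺ = {A, B, C, D, E, F, G, H} covers every attribute.
Any other superkey properly contains one of these, so there are no further candidate keys.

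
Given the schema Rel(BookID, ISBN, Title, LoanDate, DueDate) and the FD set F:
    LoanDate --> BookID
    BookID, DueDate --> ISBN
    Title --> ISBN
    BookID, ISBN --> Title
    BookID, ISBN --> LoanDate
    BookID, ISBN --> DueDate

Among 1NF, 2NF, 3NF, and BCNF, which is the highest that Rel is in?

Candidate keys: {BookID, DueDate}, {BookID, ISBN}, {BookID, Title}, {DueDate, LoanDate}, {ISBN, LoanDate}, {LoanDate, Title}. Prime attributes: {BookID, DueDate, ISBN, LoanDate, Title}.
For LoanDate --> BookID we have {LoanDate}⁺ = {BookID, LoanDate}; {LoanDate} is not a superkey, so BCNF fails.
Since {BookID} ⊆ prime attributes and every other non-superkey FD also has a prime right side, the schema is in 3NF.

3NF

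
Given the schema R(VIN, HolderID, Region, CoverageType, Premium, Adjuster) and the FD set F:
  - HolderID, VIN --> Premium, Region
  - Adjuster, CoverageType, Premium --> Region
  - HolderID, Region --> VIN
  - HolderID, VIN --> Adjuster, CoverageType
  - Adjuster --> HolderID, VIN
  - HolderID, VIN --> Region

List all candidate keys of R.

{Adjuster}⁺ = {Adjuster, CoverageType, HolderID, Premium, Region, VIN}, which is every attribute, so {Adjuster} is a candidate key.
{HolderID, Region}⁺ = {Adjuster, CoverageType, HolderID, Premium, Region, VIN}, which is every attribute, so {HolderID, Region} is a candidate key.
{HolderID, VIN}⁺ = {Adjuster, CoverageType, HolderID, Premium, Region, VIN}, which is every attribute, so {HolderID, VIN} is a candidate key.
Any other superkey properly contains one of these, so there are no further candidate keys.

{Adjuster}, {HolderID, Region}, {HolderID, VIN}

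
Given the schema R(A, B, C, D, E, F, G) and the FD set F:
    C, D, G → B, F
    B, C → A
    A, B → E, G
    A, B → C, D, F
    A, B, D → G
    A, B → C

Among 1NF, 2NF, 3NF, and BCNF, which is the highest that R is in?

Candidate keys: {A, B}, {B, C}, {C, D, G}. Prime attributes: {A, B, C, D, G}.
Every FD has a superkey on the left, so the relation is in BCNF.

BCNF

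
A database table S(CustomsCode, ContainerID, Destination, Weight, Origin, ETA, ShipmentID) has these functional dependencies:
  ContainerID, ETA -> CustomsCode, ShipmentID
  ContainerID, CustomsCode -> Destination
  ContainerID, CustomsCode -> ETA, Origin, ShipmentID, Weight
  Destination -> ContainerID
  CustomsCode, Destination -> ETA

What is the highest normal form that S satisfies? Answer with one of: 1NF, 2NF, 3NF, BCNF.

3NF

Candidate keys: {ContainerID, CustomsCode}, {ContainerID, ETA}, {CustomsCode, Destination}, {Destination, ETA}. Prime attributes: {ContainerID, CustomsCode, Destination, ETA}.
Destination -> ContainerID breaks BCNF: {Destination}⁺ = {ContainerID, Destination}, so {Destination} is not a superkey.
But every attribute on its right side ({ContainerID}) is prime, and the same holds for every other non-superkey FD, so 3NF still holds.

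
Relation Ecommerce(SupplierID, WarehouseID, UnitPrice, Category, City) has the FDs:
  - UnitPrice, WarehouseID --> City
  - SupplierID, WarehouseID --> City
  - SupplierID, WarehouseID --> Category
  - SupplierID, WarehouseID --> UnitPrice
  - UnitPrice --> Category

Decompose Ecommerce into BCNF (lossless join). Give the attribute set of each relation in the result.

Candidate key of the original relation: {SupplierID, WarehouseID}.
In {Category, City, SupplierID, UnitPrice, WarehouseID}, {UnitPrice, WarehouseID} is not a superkey ({UnitPrice, WarehouseID}⁺ restricted to this set is {Category, City, UnitPrice, WarehouseID}), so split on UnitPrice, WarehouseID --> Category, City into {Category, City, UnitPrice, WarehouseID} and {SupplierID, UnitPrice, WarehouseID}.
In {Category, City, UnitPrice, WarehouseID}, {UnitPrice} is not a superkey ({UnitPrice}⁺ restricted to this set is {Category, UnitPrice}), so split on UnitPrice --> Category into {Category, UnitPrice} and {City, UnitPrice, WarehouseID}.
{Category, UnitPrice}: every determinant is a superkey — BCNF.
{City, UnitPrice, WarehouseID}: every determinant is a superkey — BCNF.
{SupplierID, UnitPrice, WarehouseID}: every determinant is a superkey — BCNF.

{Category, UnitPrice}; {City, UnitPrice, WarehouseID}; {SupplierID, UnitPrice, WarehouseID}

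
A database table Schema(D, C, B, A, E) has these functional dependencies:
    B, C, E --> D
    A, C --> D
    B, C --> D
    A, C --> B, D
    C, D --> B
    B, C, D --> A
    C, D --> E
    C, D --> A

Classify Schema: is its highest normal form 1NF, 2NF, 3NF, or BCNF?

Candidate keys: {A, C}, {B, C}, {C, D}. Prime attributes: {A, B, C, D}.
Each dependency's left side is a superkey — BCNF holds.

BCNF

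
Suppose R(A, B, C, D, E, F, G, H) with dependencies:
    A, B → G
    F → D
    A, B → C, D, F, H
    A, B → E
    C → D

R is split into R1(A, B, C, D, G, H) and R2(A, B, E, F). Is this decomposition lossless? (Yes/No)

Yes

R1 ∩ R2 = {A, B}; its closure under F is {A, B, C, D, E, F, G, H}.
R1 is contained in that closure, so R1 ∩ R2 → R1 holds and the join is lossless.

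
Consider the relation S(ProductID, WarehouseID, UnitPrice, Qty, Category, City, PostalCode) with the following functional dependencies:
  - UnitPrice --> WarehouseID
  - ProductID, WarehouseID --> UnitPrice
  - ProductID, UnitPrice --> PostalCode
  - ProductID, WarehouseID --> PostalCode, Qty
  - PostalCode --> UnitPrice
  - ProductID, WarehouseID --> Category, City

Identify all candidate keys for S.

{PostalCode, ProductID}, {ProductID, UnitPrice}, {ProductID, WarehouseID}

Attributes never on any right-hand side: {ProductID} — every candidate key must contain it.
{PostalCode, ProductID}⁺ = {Category, City, PostalCode, ProductID, Qty, UnitPrice, WarehouseID} — all of the relation — so {PostalCode, ProductID} is a candidate key.
{ProductID, UnitPrice}⁺ = {Category, City, PostalCode, ProductID, Qty, UnitPrice, WarehouseID} — all of the relation — so {ProductID, UnitPrice} is a candidate key.
{ProductID, WarehouseID}⁺ = {Category, City, PostalCode, ProductID, Qty, UnitPrice, WarehouseID} — all of the relation — so {ProductID, WarehouseID} is a candidate key.
These are minimal and exhaustive — every other superkey contains one of them.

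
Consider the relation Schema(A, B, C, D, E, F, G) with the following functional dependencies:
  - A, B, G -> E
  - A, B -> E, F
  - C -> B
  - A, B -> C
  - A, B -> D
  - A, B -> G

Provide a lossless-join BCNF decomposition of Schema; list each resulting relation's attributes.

{A, C, D, E, F, G}; {B, C}

Candidate keys of the original relation: {A, B}, {A, C}.
In {A, B, C, D, E, F, G}, {C} is not a superkey ({C}⁺ restricted to this set is {B, C}), so split on C -> B into {B, C} and {A, C, D, E, F, G}.
{B, C}: every determinant is a superkey — BCNF.
{A, C, D, E, F, G}: every determinant is a superkey — BCNF.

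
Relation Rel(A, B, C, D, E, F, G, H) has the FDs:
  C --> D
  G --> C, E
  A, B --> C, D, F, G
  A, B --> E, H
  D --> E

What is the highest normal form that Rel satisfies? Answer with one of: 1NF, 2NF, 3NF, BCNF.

Candidate key: {A, B}. Prime attributes: {A, B}.
For C --> D we have {C}⁺ = {C, D, E}; {C} is not a superkey, so BCNF fails.
C --> D has non-prime {D} on the right and a non-superkey on the left, so 3NF fails.
No non-prime attribute depends on a proper subset of any candidate key, so 2NF holds.

2NF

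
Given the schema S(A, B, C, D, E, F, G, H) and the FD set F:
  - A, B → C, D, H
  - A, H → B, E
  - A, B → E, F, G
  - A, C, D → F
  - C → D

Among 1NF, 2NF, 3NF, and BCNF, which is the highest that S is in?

Candidate keys: {A, B}, {A, H}. Prime attributes: {A, B, H}.
For A, C, D → F we have {A, C, D}⁺ = {A, C, D, F}; {A, C, D} is not a superkey, so BCNF fails.
Because {F} is non-prime and the left side of A, C, D → F is not a superkey, the relation is not in 3NF.
No proper subset of a key has a non-prime attribute in its closure, so there is no partial dependency; 2NF holds.

2NF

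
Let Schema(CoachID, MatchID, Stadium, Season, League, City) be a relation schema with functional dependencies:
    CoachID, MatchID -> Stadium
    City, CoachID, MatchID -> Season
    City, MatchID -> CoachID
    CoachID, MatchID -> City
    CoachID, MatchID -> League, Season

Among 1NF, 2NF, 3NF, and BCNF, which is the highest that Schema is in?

Candidate keys: {City, MatchID}, {CoachID, MatchID}. Prime attributes: {City, CoachID, MatchID}.
Every FD has a superkey on the left, so the relation is in BCNF.

BCNF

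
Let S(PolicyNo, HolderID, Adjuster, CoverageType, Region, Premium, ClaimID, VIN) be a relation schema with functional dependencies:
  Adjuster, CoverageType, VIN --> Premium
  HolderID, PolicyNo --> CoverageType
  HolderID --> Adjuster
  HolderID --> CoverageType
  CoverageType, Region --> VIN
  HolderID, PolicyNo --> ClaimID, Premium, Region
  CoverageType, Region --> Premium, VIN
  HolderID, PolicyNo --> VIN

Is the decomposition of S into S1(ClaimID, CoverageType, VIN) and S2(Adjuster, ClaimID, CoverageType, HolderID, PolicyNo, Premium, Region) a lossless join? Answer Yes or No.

No

Common attributes: {ClaimID, CoverageType}; their closure is {ClaimID, CoverageType}.
The closure covers neither S1 nor S2 entirely; the join is not lossless.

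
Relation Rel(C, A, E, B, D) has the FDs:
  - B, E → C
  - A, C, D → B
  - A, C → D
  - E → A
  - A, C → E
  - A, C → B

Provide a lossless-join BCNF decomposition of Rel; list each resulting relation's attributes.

Candidate keys of the original relation: {A, C}, {B, E}, {C, E}.
{A, B, C, D, E}: {E} determines {A, E} here but is not a superkey — split on E → A, giving {A, E} and {B, C, D, E}.
{A, E} is in BCNF.
{B, C, D, E} is in BCNF.

{A, E}; {B, C, D, E}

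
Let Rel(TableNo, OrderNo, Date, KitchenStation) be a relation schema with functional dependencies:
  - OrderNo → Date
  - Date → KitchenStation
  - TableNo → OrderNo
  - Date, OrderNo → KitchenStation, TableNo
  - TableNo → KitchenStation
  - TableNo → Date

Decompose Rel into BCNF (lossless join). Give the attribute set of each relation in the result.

{Date, KitchenStation}; {Date, OrderNo, TableNo}

Candidate keys of the original relation: {OrderNo}, {TableNo}.
Within {Date, KitchenStation, OrderNo, TableNo}: {Date}⁺ ∩ {Date, KitchenStation, OrderNo, TableNo} = {Date, KitchenStation}, not the whole set, so Date → KitchenStation violates BCNF; decompose into {Date, KitchenStation} and {Date, OrderNo, TableNo}.
{Date, KitchenStation}: every determinant is a superkey — BCNF.
{Date, OrderNo, TableNo}: every determinant is a superkey — BCNF.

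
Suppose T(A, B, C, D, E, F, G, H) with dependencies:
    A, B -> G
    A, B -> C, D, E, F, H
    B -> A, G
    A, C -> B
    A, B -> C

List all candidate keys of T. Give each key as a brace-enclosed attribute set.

{B}⁺ = {A, B, C, D, E, F, G, H}, which is every attribute, so {B} is a candidate key.
{A, C}⁺ = {A, B, C, D, E, F, G, H}, which is every attribute, so {A, C} is a candidate key.
These are minimal and exhaustive — every other superkey contains one of them.

{A, C}, {B}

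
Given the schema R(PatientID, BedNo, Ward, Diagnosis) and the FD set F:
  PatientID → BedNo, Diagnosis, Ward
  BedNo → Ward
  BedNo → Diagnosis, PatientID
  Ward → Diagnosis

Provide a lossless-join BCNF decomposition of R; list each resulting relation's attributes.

{BedNo, PatientID, Ward}; {Diagnosis, Ward}

Candidate keys of the original relation: {BedNo}, {PatientID}.
In {BedNo, Diagnosis, PatientID, Ward}, {Ward} is not a superkey ({Ward}⁺ restricted to this set is {Diagnosis, Ward}), so split on Ward → Diagnosis into {Diagnosis, Ward} and {BedNo, PatientID, Ward}.
{Diagnosis, Ward}: every determinant is a superkey — BCNF.
{BedNo, PatientID, Ward}: every determinant is a superkey — BCNF.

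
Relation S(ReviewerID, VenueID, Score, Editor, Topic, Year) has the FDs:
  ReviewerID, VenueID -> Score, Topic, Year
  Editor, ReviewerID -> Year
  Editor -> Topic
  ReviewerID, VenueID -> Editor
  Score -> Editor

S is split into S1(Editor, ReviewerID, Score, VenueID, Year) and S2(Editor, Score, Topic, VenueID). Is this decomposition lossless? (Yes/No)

Yes

Common attributes: {Editor, Score, VenueID}; their closure is {Editor, Score, Topic, VenueID}.
This includes all of S2, so the common attributes are a superkey of S2 — the join is lossless.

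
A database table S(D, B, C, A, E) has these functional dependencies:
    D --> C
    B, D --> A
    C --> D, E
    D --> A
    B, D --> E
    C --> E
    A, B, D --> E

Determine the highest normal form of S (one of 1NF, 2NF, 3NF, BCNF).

1NF

Candidate keys: {B, C}, {B, D}. Prime attributes: {B, C, D}.
D --> C: {D}⁺ = {A, C, D, E}, which is not all of the attributes, so the left side is not a superkey — BCNF is violated.
C --> D, E determines the non-prime attribute {E} from a non-superkey — 3NF is violated.
{C} is a proper subset of the key {B, C}, and {C}⁺ contains the non-prime attributes {A, E} — a partial dependency, so 2NF is violated.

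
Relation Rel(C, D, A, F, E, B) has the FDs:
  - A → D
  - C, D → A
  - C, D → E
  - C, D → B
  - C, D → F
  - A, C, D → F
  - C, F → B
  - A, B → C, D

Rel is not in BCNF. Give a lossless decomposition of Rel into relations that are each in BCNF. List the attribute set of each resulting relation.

Candidate keys of the original relation: {A, B}, {A, C}, {C, D}.
Within {A, B, C, D, E, F}: {A}⁺ ∩ {A, B, C, D, E, F} = {A, D}, not the whole set, so A → D violates BCNF; decompose into {A, D} and {A, B, C, E, F}.
{A, D}: every determinant is a superkey — BCNF.
Within {A, B, C, E, F}: {C, F}⁺ ∩ {A, B, C, E, F} = {B, C, F}, not the whole set, so C, F → B violates BCNF; decompose into {B, C, F} and {A, C, E, F}.
{B, C, F}: every determinant is a superkey — BCNF.
{A, C, E, F}: every determinant is a superkey — BCNF.

{A, C, E, F}; {A, D}; {B, C, F}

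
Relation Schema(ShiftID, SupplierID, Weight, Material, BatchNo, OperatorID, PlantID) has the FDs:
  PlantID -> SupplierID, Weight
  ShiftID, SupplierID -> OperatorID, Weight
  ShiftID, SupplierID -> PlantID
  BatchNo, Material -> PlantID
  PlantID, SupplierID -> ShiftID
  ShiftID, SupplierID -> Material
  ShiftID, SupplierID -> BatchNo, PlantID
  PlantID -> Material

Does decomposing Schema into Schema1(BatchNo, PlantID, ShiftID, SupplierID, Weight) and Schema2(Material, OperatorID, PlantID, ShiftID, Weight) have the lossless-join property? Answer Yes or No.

Schema1 ∩ Schema2 = {PlantID, ShiftID, Weight}; its closure under F is {BatchNo, Material, OperatorID, PlantID, ShiftID, SupplierID, Weight}.
Schema1 is contained in that closure, so Schema1 ∩ Schema2 -> Schema1 holds and the join is lossless.

Yes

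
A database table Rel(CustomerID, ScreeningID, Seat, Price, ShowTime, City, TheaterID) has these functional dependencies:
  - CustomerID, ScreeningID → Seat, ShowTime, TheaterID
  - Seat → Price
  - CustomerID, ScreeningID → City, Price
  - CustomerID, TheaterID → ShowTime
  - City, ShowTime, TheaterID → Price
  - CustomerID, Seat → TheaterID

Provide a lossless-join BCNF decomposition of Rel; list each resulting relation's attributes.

{City, CustomerID, ScreeningID, Seat}; {CustomerID, Seat, TheaterID}; {CustomerID, ShowTime, TheaterID}; {Price, Seat}

Candidate key of the original relation: {CustomerID, ScreeningID}.
In {City, CustomerID, Price, ScreeningID, Seat, ShowTime, TheaterID}, {Seat} is not a superkey ({Seat}⁺ restricted to this set is {Price, Seat}), so split on Seat → Price into {Price, Seat} and {City, CustomerID, ScreeningID, Seat, ShowTime, TheaterID}.
{Price, Seat}: every determinant is a superkey — BCNF.
In {City, CustomerID, ScreeningID, Seat, ShowTime, TheaterID}, {CustomerID, TheaterID} is not a superkey ({CustomerID, TheaterID}⁺ restricted to this set is {CustomerID, ShowTime, TheaterID}), so split on CustomerID, TheaterID → ShowTime into {CustomerID, ShowTime, TheaterID} and {City, CustomerID, ScreeningID, Seat, TheaterID}.
{CustomerID, ShowTime, TheaterID}: every determinant is a superkey — BCNF.
In {City, CustomerID, ScreeningID, Seat, TheaterID}, {CustomerID, Seat} is not a superkey ({CustomerID, Seat}⁺ restricted to this set is {CustomerID, Seat, TheaterID}), so split on CustomerID, Seat → TheaterID into {CustomerID, Seat, TheaterID} and {City, CustomerID, ScreeningID, Seat}.
{CustomerID, Seat, TheaterID}: every determinant is a superkey — BCNF.
{City, CustomerID, ScreeningID, Seat}: every determinant is a superkey — BCNF.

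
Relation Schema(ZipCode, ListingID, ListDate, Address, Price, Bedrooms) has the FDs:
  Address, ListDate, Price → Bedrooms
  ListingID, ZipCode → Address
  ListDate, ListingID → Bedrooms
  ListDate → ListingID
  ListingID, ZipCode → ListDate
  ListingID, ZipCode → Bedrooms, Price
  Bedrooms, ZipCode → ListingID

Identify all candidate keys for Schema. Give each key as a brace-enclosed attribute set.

{Bedrooms, ZipCode}, {ListDate, ZipCode}, {ListingID, ZipCode}

{ZipCode} never appears on the right of any FD, so every key must include it.
{Bedrooms, ZipCode}⁺ = {Address, Bedrooms, ListDate, ListingID, Price, ZipCode}, which is every attribute, so {Bedrooms, ZipCode} is a candidate key.
{ListDate, ZipCode}⁺ = {Address, Bedrooms, ListDate, ListingID, Price, ZipCode}, which is every attribute, so {ListDate, ZipCode} is a candidate key.
{ListingID, ZipCode}⁺ = {Address, Bedrooms, ListDate, ListingID, Price, ZipCode}, which is every attribute, so {ListingID, ZipCode} is a candidate key.
These are minimal and exhaustive — every other superkey contains one of them.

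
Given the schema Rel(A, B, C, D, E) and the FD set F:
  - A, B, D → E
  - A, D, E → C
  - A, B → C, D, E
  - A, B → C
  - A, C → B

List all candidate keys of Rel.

No FD produces {A}, so it must be in every candidate key.
{A, B}⁺ = {A, B, C, D, E} — all of the relation — so {A, B} is a candidate key.
{A, C}⁺ = {A, B, C, D, E} — all of the relation — so {A, C} is a candidate key.
{A, D, E}⁺ = {A, B, C, D, E} — all of the relation — so {A, D, E} is a candidate key.
These are minimal and exhaustive — every other superkey contains one of them.

{A, B}, {A, C}, {A, D, E}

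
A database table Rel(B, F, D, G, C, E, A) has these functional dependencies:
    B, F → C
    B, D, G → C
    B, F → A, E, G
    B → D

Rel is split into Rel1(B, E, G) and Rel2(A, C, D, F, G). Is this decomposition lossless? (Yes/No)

No

Common attributes: {G}; their closure is {G}.
The closure covers neither Rel1 nor Rel2 entirely; the join is not lossless.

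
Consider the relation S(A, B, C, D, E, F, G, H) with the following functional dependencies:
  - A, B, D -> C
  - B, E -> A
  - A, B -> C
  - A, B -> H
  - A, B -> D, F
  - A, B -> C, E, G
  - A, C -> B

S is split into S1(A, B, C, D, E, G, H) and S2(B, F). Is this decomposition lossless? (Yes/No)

No

The shared attributes are {B} and {B}⁺ = {B}.
The closure covers neither S1 nor S2 entirely; the join is not lossless.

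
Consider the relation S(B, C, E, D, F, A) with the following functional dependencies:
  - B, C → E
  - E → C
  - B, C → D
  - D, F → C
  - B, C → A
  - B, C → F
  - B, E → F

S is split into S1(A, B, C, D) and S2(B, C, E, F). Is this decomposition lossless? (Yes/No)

The shared attributes are {B, C} and {B, C}⁺ = {A, B, C, D, E, F}.
Since S1 ⊆ {A, B, C, D, E, F}, the intersection is a superkey of S1; the decomposition is lossless.

Yes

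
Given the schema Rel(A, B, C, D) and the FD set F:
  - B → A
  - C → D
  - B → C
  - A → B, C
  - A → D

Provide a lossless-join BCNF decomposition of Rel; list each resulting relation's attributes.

{A, B, C}; {C, D}

Candidate keys of the original relation: {A}, {B}.
{A, B, C, D}: {C} determines {C, D} here but is not a superkey — split on C → D, giving {C, D} and {A, B, C}.
{C, D} has no BCNF violation.
{A, B, C} has no BCNF violation.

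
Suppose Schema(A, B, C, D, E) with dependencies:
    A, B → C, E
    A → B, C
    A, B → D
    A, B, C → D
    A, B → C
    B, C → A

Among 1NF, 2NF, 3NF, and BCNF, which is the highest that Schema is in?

BCNF

Candidate keys: {A}, {B, C}. Prime attributes: {A, B, C}.
The left-hand side of every FD is a superkey, so BCNF is satisfied.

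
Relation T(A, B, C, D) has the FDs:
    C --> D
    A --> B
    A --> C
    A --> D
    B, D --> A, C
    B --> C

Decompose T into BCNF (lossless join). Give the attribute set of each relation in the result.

Candidate keys of the original relation: {A}, {B}.
In {A, B, C, D}, {C} is not a superkey ({C}⁺ restricted to this set is {C, D}), so split on C --> D into {C, D} and {A, B, C}.
{C, D} has no BCNF violation.
{A, B, C} has no BCNF violation.

{A, B, C}; {C, D}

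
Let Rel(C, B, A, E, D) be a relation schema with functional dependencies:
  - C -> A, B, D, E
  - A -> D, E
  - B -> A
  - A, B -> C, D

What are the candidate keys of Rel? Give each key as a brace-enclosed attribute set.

{B}, {C}

{B}⁺ = {A, B, C, D, E} — all of the relation — so {B} is a candidate key.
{C}⁺ = {A, B, C, D, E} — all of the relation — so {C} is a candidate key.
Any other superkey properly contains one of these, so there are no further candidate keys.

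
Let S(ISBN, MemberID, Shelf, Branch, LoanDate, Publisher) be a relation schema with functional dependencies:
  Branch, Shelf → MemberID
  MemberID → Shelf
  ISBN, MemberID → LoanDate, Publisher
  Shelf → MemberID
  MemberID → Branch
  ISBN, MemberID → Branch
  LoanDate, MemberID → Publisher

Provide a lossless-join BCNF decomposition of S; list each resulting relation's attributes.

Candidate keys of the original relation: {ISBN, MemberID}, {ISBN, Shelf}.
Within {Branch, ISBN, LoanDate, MemberID, Publisher, Shelf}: {Branch, Shelf}⁺ ∩ {Branch, ISBN, LoanDate, MemberID, Publisher, Shelf} = {Branch, MemberID, Shelf}, not the whole set, so Branch, Shelf → MemberID violates BCNF; decompose into {Branch, MemberID, Shelf} and {Branch, ISBN, LoanDate, Publisher, Shelf}.
{Branch, MemberID, Shelf} is in BCNF.
Within {Branch, ISBN, LoanDate, Publisher, Shelf}: {Shelf}⁺ ∩ {Branch, ISBN, LoanDate, Publisher, Shelf} = {Branch, Shelf}, not the whole set, so Shelf → Branch violates BCNF; decompose into {Branch, Shelf} and {ISBN, LoanDate, Publisher, Shelf}.
{Branch, Shelf} is in BCNF.
Within {ISBN, LoanDate, Publisher, Shelf}: {LoanDate, Shelf}⁺ ∩ {ISBN, LoanDate, Publisher, Shelf} = {LoanDate, Publisher, Shelf}, not the whole set, so LoanDate, Shelf → Publisher violates BCNF; decompose into {LoanDate, Publisher, Shelf} and {ISBN, LoanDate, Shelf}.
{LoanDate, Publisher, Shelf} is in BCNF.
{ISBN, LoanDate, Shelf} is in BCNF.

{Branch, MemberID, Shelf}; {ISBN, LoanDate, Shelf}; {LoanDate, Publisher, Shelf}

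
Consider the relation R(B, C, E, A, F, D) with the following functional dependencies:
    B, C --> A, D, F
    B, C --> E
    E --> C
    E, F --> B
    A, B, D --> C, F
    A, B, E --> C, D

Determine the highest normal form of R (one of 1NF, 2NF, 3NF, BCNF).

3NF

Candidate keys: {A, B, D}, {B, C}, {B, E}, {E, F}. Prime attributes: {A, B, C, D, E, F}.
E --> C: {E}⁺ = {C, E}, which is not all of the attributes, so the left side is not a superkey — BCNF is violated.
Its right-hand attributes {C} are all prime, as are those of every other non-superkey FD — the relation is in 3NF.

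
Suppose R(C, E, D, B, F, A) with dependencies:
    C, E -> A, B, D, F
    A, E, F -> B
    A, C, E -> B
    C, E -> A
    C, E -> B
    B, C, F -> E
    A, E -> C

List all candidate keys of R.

Closure of {A, E} is {A, B, C, D, E, F}, the whole schema; {A, E} is a candidate key.
Closure of {C, E} is {A, B, C, D, E, F}, the whole schema; {C, E} is a candidate key.
Closure of {B, C, F} is {A, B, C, D, E, F}, the whole schema; {B, C, F} is a candidate key.
No proper subset of any of these is a key, and no other minimal superkey exists.

{A, E}, {B, C, F}, {C, E}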